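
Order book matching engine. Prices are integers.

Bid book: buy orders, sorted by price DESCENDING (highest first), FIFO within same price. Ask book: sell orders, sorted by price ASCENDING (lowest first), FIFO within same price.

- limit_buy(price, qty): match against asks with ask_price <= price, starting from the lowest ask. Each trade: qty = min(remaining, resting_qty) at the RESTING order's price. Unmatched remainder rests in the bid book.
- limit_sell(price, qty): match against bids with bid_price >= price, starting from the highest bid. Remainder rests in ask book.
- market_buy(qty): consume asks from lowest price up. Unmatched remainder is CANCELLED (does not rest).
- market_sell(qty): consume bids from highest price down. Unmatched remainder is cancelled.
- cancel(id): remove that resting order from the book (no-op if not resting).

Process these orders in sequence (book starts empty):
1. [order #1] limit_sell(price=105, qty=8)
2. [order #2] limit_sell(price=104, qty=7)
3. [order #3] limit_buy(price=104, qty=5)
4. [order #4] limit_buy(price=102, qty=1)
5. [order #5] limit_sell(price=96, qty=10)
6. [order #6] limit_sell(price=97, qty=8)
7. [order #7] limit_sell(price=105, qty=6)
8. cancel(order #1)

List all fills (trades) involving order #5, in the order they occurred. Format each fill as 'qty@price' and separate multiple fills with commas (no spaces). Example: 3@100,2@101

Answer: 1@102

Derivation:
After op 1 [order #1] limit_sell(price=105, qty=8): fills=none; bids=[-] asks=[#1:8@105]
After op 2 [order #2] limit_sell(price=104, qty=7): fills=none; bids=[-] asks=[#2:7@104 #1:8@105]
After op 3 [order #3] limit_buy(price=104, qty=5): fills=#3x#2:5@104; bids=[-] asks=[#2:2@104 #1:8@105]
After op 4 [order #4] limit_buy(price=102, qty=1): fills=none; bids=[#4:1@102] asks=[#2:2@104 #1:8@105]
After op 5 [order #5] limit_sell(price=96, qty=10): fills=#4x#5:1@102; bids=[-] asks=[#5:9@96 #2:2@104 #1:8@105]
After op 6 [order #6] limit_sell(price=97, qty=8): fills=none; bids=[-] asks=[#5:9@96 #6:8@97 #2:2@104 #1:8@105]
After op 7 [order #7] limit_sell(price=105, qty=6): fills=none; bids=[-] asks=[#5:9@96 #6:8@97 #2:2@104 #1:8@105 #7:6@105]
After op 8 cancel(order #1): fills=none; bids=[-] asks=[#5:9@96 #6:8@97 #2:2@104 #7:6@105]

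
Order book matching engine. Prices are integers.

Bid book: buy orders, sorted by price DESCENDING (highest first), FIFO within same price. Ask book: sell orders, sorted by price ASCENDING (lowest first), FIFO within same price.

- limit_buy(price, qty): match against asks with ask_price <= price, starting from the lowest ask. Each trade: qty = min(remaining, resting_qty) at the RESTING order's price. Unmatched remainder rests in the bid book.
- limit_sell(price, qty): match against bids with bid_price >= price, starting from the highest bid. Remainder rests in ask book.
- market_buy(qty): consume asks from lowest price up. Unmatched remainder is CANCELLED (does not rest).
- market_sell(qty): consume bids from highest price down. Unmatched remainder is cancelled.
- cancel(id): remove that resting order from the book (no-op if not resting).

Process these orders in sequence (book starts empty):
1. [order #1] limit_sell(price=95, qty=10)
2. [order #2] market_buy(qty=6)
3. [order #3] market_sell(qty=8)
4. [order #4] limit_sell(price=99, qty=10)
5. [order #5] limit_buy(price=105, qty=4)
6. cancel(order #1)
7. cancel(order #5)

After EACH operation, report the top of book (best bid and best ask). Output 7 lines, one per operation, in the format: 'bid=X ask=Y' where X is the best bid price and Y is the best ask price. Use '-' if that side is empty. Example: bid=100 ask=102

After op 1 [order #1] limit_sell(price=95, qty=10): fills=none; bids=[-] asks=[#1:10@95]
After op 2 [order #2] market_buy(qty=6): fills=#2x#1:6@95; bids=[-] asks=[#1:4@95]
After op 3 [order #3] market_sell(qty=8): fills=none; bids=[-] asks=[#1:4@95]
After op 4 [order #4] limit_sell(price=99, qty=10): fills=none; bids=[-] asks=[#1:4@95 #4:10@99]
After op 5 [order #5] limit_buy(price=105, qty=4): fills=#5x#1:4@95; bids=[-] asks=[#4:10@99]
After op 6 cancel(order #1): fills=none; bids=[-] asks=[#4:10@99]
After op 7 cancel(order #5): fills=none; bids=[-] asks=[#4:10@99]

Answer: bid=- ask=95
bid=- ask=95
bid=- ask=95
bid=- ask=95
bid=- ask=99
bid=- ask=99
bid=- ask=99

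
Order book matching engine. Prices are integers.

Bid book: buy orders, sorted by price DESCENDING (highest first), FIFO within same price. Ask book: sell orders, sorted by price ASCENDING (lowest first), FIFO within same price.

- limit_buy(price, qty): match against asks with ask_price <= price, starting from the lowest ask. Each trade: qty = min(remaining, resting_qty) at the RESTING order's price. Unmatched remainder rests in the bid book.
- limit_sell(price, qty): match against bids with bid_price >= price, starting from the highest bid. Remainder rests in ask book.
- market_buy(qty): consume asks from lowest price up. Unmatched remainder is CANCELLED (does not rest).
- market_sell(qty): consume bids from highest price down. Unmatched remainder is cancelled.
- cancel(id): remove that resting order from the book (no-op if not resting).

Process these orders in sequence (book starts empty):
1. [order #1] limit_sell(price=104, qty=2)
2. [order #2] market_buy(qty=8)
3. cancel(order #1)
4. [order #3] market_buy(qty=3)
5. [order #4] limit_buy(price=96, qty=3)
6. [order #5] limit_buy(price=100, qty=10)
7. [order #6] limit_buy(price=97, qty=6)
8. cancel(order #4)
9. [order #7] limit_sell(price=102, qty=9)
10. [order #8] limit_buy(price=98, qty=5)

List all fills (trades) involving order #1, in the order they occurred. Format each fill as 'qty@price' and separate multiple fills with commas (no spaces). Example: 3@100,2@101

Answer: 2@104

Derivation:
After op 1 [order #1] limit_sell(price=104, qty=2): fills=none; bids=[-] asks=[#1:2@104]
After op 2 [order #2] market_buy(qty=8): fills=#2x#1:2@104; bids=[-] asks=[-]
After op 3 cancel(order #1): fills=none; bids=[-] asks=[-]
After op 4 [order #3] market_buy(qty=3): fills=none; bids=[-] asks=[-]
After op 5 [order #4] limit_buy(price=96, qty=3): fills=none; bids=[#4:3@96] asks=[-]
After op 6 [order #5] limit_buy(price=100, qty=10): fills=none; bids=[#5:10@100 #4:3@96] asks=[-]
After op 7 [order #6] limit_buy(price=97, qty=6): fills=none; bids=[#5:10@100 #6:6@97 #4:3@96] asks=[-]
After op 8 cancel(order #4): fills=none; bids=[#5:10@100 #6:6@97] asks=[-]
After op 9 [order #7] limit_sell(price=102, qty=9): fills=none; bids=[#5:10@100 #6:6@97] asks=[#7:9@102]
After op 10 [order #8] limit_buy(price=98, qty=5): fills=none; bids=[#5:10@100 #8:5@98 #6:6@97] asks=[#7:9@102]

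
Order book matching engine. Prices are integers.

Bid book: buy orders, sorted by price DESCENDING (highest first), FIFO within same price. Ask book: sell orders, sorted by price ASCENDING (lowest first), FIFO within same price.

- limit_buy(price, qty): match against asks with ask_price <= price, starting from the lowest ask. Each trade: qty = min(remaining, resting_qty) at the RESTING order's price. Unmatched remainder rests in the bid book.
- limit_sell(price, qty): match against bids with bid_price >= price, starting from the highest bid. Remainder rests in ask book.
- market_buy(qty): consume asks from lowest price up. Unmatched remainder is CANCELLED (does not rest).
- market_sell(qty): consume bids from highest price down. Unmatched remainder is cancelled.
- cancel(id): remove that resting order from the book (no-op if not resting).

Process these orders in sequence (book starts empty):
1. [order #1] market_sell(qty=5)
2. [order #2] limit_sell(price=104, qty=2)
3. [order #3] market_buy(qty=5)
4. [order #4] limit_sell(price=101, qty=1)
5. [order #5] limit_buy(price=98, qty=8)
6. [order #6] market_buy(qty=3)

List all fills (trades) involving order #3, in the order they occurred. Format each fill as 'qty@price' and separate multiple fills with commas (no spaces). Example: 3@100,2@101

Answer: 2@104

Derivation:
After op 1 [order #1] market_sell(qty=5): fills=none; bids=[-] asks=[-]
After op 2 [order #2] limit_sell(price=104, qty=2): fills=none; bids=[-] asks=[#2:2@104]
After op 3 [order #3] market_buy(qty=5): fills=#3x#2:2@104; bids=[-] asks=[-]
After op 4 [order #4] limit_sell(price=101, qty=1): fills=none; bids=[-] asks=[#4:1@101]
After op 5 [order #5] limit_buy(price=98, qty=8): fills=none; bids=[#5:8@98] asks=[#4:1@101]
After op 6 [order #6] market_buy(qty=3): fills=#6x#4:1@101; bids=[#5:8@98] asks=[-]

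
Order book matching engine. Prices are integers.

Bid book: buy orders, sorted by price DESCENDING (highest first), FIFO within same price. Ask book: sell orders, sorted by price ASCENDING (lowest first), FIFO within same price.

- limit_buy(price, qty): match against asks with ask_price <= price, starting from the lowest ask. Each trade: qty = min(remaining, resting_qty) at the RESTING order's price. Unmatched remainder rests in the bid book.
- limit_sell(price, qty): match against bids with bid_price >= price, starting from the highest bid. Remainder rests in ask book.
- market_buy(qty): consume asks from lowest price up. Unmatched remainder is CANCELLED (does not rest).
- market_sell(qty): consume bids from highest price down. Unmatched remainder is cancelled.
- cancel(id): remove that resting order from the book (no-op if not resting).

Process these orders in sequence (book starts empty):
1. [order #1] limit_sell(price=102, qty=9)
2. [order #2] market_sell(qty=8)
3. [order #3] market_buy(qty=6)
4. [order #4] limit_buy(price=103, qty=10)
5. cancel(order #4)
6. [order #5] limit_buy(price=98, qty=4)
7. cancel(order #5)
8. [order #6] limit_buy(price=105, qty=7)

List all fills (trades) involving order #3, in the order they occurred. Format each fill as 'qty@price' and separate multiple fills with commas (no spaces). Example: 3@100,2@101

After op 1 [order #1] limit_sell(price=102, qty=9): fills=none; bids=[-] asks=[#1:9@102]
After op 2 [order #2] market_sell(qty=8): fills=none; bids=[-] asks=[#1:9@102]
After op 3 [order #3] market_buy(qty=6): fills=#3x#1:6@102; bids=[-] asks=[#1:3@102]
After op 4 [order #4] limit_buy(price=103, qty=10): fills=#4x#1:3@102; bids=[#4:7@103] asks=[-]
After op 5 cancel(order #4): fills=none; bids=[-] asks=[-]
After op 6 [order #5] limit_buy(price=98, qty=4): fills=none; bids=[#5:4@98] asks=[-]
After op 7 cancel(order #5): fills=none; bids=[-] asks=[-]
After op 8 [order #6] limit_buy(price=105, qty=7): fills=none; bids=[#6:7@105] asks=[-]

Answer: 6@102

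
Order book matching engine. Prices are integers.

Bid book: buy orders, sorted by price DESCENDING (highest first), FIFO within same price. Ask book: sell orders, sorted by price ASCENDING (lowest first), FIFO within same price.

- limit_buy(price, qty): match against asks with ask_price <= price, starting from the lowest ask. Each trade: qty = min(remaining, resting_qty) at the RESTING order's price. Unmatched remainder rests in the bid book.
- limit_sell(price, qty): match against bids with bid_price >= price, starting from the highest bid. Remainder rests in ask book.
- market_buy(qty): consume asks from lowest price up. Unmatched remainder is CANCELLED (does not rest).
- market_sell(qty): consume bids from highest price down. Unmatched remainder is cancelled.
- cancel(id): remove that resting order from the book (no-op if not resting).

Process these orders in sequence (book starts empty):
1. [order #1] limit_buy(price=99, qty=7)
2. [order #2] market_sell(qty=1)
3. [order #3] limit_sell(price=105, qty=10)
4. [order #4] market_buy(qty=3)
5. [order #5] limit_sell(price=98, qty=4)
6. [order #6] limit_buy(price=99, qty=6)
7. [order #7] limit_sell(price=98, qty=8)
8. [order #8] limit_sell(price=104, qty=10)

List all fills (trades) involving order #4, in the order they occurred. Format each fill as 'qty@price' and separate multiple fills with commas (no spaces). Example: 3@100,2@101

Answer: 3@105

Derivation:
After op 1 [order #1] limit_buy(price=99, qty=7): fills=none; bids=[#1:7@99] asks=[-]
After op 2 [order #2] market_sell(qty=1): fills=#1x#2:1@99; bids=[#1:6@99] asks=[-]
After op 3 [order #3] limit_sell(price=105, qty=10): fills=none; bids=[#1:6@99] asks=[#3:10@105]
After op 4 [order #4] market_buy(qty=3): fills=#4x#3:3@105; bids=[#1:6@99] asks=[#3:7@105]
After op 5 [order #5] limit_sell(price=98, qty=4): fills=#1x#5:4@99; bids=[#1:2@99] asks=[#3:7@105]
After op 6 [order #6] limit_buy(price=99, qty=6): fills=none; bids=[#1:2@99 #6:6@99] asks=[#3:7@105]
After op 7 [order #7] limit_sell(price=98, qty=8): fills=#1x#7:2@99 #6x#7:6@99; bids=[-] asks=[#3:7@105]
After op 8 [order #8] limit_sell(price=104, qty=10): fills=none; bids=[-] asks=[#8:10@104 #3:7@105]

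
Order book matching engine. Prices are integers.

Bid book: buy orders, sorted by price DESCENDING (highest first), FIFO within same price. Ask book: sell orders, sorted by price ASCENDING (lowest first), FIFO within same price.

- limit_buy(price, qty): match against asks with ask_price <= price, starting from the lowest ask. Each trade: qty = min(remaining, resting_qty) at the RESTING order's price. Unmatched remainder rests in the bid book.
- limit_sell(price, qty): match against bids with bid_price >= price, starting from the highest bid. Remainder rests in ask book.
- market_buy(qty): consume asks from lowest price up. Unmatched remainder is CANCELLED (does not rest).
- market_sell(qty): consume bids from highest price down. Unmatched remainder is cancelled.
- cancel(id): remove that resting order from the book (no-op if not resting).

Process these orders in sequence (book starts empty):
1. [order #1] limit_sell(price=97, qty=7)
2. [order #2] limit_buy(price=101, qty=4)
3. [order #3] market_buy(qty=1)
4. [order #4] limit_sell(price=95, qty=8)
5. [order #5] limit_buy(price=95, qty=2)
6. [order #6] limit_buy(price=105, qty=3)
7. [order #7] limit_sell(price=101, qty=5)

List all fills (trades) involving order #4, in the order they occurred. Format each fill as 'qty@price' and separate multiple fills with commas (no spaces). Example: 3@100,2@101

After op 1 [order #1] limit_sell(price=97, qty=7): fills=none; bids=[-] asks=[#1:7@97]
After op 2 [order #2] limit_buy(price=101, qty=4): fills=#2x#1:4@97; bids=[-] asks=[#1:3@97]
After op 3 [order #3] market_buy(qty=1): fills=#3x#1:1@97; bids=[-] asks=[#1:2@97]
After op 4 [order #4] limit_sell(price=95, qty=8): fills=none; bids=[-] asks=[#4:8@95 #1:2@97]
After op 5 [order #5] limit_buy(price=95, qty=2): fills=#5x#4:2@95; bids=[-] asks=[#4:6@95 #1:2@97]
After op 6 [order #6] limit_buy(price=105, qty=3): fills=#6x#4:3@95; bids=[-] asks=[#4:3@95 #1:2@97]
After op 7 [order #7] limit_sell(price=101, qty=5): fills=none; bids=[-] asks=[#4:3@95 #1:2@97 #7:5@101]

Answer: 2@95,3@95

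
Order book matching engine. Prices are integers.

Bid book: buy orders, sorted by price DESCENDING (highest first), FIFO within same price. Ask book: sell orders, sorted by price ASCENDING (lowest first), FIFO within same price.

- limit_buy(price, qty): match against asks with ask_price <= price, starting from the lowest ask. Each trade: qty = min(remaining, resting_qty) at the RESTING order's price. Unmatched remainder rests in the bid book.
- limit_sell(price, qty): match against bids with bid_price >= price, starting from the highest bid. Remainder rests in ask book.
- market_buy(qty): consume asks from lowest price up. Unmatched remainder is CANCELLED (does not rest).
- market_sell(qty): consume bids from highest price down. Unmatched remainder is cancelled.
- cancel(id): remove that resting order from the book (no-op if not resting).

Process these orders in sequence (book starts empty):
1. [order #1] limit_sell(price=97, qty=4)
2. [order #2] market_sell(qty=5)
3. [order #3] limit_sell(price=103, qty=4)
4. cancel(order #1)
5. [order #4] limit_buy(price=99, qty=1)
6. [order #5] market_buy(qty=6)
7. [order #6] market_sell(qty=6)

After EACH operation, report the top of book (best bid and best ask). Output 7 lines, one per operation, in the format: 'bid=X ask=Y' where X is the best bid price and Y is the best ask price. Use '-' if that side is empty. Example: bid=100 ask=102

After op 1 [order #1] limit_sell(price=97, qty=4): fills=none; bids=[-] asks=[#1:4@97]
After op 2 [order #2] market_sell(qty=5): fills=none; bids=[-] asks=[#1:4@97]
After op 3 [order #3] limit_sell(price=103, qty=4): fills=none; bids=[-] asks=[#1:4@97 #3:4@103]
After op 4 cancel(order #1): fills=none; bids=[-] asks=[#3:4@103]
After op 5 [order #4] limit_buy(price=99, qty=1): fills=none; bids=[#4:1@99] asks=[#3:4@103]
After op 6 [order #5] market_buy(qty=6): fills=#5x#3:4@103; bids=[#4:1@99] asks=[-]
After op 7 [order #6] market_sell(qty=6): fills=#4x#6:1@99; bids=[-] asks=[-]

Answer: bid=- ask=97
bid=- ask=97
bid=- ask=97
bid=- ask=103
bid=99 ask=103
bid=99 ask=-
bid=- ask=-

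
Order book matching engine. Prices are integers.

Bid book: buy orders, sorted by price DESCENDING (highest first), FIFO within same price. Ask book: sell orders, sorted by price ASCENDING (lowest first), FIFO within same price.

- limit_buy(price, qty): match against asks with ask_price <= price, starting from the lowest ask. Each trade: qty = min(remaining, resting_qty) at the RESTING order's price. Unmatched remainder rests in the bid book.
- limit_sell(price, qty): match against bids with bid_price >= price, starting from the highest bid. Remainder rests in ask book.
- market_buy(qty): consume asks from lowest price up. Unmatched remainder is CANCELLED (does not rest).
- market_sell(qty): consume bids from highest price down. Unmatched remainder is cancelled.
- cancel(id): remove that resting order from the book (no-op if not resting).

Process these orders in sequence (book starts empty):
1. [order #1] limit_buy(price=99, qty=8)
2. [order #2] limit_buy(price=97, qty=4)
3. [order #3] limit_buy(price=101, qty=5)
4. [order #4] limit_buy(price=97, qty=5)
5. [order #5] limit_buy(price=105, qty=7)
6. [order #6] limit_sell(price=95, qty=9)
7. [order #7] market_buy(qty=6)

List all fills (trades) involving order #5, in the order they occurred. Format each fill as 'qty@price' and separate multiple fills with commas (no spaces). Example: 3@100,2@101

After op 1 [order #1] limit_buy(price=99, qty=8): fills=none; bids=[#1:8@99] asks=[-]
After op 2 [order #2] limit_buy(price=97, qty=4): fills=none; bids=[#1:8@99 #2:4@97] asks=[-]
After op 3 [order #3] limit_buy(price=101, qty=5): fills=none; bids=[#3:5@101 #1:8@99 #2:4@97] asks=[-]
After op 4 [order #4] limit_buy(price=97, qty=5): fills=none; bids=[#3:5@101 #1:8@99 #2:4@97 #4:5@97] asks=[-]
After op 5 [order #5] limit_buy(price=105, qty=7): fills=none; bids=[#5:7@105 #3:5@101 #1:8@99 #2:4@97 #4:5@97] asks=[-]
After op 6 [order #6] limit_sell(price=95, qty=9): fills=#5x#6:7@105 #3x#6:2@101; bids=[#3:3@101 #1:8@99 #2:4@97 #4:5@97] asks=[-]
After op 7 [order #7] market_buy(qty=6): fills=none; bids=[#3:3@101 #1:8@99 #2:4@97 #4:5@97] asks=[-]

Answer: 7@105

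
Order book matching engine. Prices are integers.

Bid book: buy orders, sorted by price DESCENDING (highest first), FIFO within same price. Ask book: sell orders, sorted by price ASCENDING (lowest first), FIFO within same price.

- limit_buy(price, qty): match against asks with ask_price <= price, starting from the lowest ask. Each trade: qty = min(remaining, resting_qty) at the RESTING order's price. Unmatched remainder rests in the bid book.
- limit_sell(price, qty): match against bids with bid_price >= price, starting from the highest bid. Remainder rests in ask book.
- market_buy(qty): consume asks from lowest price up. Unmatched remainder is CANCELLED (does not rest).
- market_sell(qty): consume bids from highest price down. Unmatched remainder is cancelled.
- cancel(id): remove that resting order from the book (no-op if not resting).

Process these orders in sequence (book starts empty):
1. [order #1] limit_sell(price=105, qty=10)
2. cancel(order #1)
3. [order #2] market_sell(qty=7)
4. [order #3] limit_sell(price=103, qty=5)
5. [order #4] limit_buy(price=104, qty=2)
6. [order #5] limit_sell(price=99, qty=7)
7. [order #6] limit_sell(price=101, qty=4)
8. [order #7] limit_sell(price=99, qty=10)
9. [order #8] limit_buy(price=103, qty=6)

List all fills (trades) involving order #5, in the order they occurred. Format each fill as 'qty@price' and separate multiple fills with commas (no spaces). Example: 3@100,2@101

After op 1 [order #1] limit_sell(price=105, qty=10): fills=none; bids=[-] asks=[#1:10@105]
After op 2 cancel(order #1): fills=none; bids=[-] asks=[-]
After op 3 [order #2] market_sell(qty=7): fills=none; bids=[-] asks=[-]
After op 4 [order #3] limit_sell(price=103, qty=5): fills=none; bids=[-] asks=[#3:5@103]
After op 5 [order #4] limit_buy(price=104, qty=2): fills=#4x#3:2@103; bids=[-] asks=[#3:3@103]
After op 6 [order #5] limit_sell(price=99, qty=7): fills=none; bids=[-] asks=[#5:7@99 #3:3@103]
After op 7 [order #6] limit_sell(price=101, qty=4): fills=none; bids=[-] asks=[#5:7@99 #6:4@101 #3:3@103]
After op 8 [order #7] limit_sell(price=99, qty=10): fills=none; bids=[-] asks=[#5:7@99 #7:10@99 #6:4@101 #3:3@103]
After op 9 [order #8] limit_buy(price=103, qty=6): fills=#8x#5:6@99; bids=[-] asks=[#5:1@99 #7:10@99 #6:4@101 #3:3@103]

Answer: 6@99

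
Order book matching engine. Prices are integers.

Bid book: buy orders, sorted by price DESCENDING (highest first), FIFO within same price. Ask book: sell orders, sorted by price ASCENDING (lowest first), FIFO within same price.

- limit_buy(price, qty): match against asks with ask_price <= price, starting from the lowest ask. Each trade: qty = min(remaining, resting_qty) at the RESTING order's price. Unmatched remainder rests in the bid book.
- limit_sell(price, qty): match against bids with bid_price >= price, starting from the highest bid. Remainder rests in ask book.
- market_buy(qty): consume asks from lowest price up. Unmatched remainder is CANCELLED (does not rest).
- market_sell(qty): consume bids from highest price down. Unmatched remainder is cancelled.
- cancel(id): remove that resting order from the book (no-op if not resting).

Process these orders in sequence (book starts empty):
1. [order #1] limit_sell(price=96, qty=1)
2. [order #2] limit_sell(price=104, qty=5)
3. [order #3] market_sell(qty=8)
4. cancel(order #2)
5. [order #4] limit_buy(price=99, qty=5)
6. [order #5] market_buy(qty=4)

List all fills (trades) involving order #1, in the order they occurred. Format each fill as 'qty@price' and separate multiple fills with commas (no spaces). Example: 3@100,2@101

Answer: 1@96

Derivation:
After op 1 [order #1] limit_sell(price=96, qty=1): fills=none; bids=[-] asks=[#1:1@96]
After op 2 [order #2] limit_sell(price=104, qty=5): fills=none; bids=[-] asks=[#1:1@96 #2:5@104]
After op 3 [order #3] market_sell(qty=8): fills=none; bids=[-] asks=[#1:1@96 #2:5@104]
After op 4 cancel(order #2): fills=none; bids=[-] asks=[#1:1@96]
After op 5 [order #4] limit_buy(price=99, qty=5): fills=#4x#1:1@96; bids=[#4:4@99] asks=[-]
After op 6 [order #5] market_buy(qty=4): fills=none; bids=[#4:4@99] asks=[-]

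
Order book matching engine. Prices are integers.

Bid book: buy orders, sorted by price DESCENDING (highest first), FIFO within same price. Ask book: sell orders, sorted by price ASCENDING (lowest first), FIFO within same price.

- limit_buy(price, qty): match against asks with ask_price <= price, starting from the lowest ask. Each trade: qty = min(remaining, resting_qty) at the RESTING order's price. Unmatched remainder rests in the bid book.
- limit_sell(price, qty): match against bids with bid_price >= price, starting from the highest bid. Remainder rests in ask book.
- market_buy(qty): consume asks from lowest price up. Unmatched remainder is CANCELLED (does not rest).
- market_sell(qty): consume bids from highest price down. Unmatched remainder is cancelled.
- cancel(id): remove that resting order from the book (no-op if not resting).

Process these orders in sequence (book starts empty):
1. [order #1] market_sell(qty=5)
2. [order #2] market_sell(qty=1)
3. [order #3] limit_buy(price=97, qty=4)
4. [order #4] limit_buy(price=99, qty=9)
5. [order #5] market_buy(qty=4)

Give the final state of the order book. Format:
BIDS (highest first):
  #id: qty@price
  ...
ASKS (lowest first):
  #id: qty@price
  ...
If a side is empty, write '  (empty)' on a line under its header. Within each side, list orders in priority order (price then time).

Answer: BIDS (highest first):
  #4: 9@99
  #3: 4@97
ASKS (lowest first):
  (empty)

Derivation:
After op 1 [order #1] market_sell(qty=5): fills=none; bids=[-] asks=[-]
After op 2 [order #2] market_sell(qty=1): fills=none; bids=[-] asks=[-]
After op 3 [order #3] limit_buy(price=97, qty=4): fills=none; bids=[#3:4@97] asks=[-]
After op 4 [order #4] limit_buy(price=99, qty=9): fills=none; bids=[#4:9@99 #3:4@97] asks=[-]
After op 5 [order #5] market_buy(qty=4): fills=none; bids=[#4:9@99 #3:4@97] asks=[-]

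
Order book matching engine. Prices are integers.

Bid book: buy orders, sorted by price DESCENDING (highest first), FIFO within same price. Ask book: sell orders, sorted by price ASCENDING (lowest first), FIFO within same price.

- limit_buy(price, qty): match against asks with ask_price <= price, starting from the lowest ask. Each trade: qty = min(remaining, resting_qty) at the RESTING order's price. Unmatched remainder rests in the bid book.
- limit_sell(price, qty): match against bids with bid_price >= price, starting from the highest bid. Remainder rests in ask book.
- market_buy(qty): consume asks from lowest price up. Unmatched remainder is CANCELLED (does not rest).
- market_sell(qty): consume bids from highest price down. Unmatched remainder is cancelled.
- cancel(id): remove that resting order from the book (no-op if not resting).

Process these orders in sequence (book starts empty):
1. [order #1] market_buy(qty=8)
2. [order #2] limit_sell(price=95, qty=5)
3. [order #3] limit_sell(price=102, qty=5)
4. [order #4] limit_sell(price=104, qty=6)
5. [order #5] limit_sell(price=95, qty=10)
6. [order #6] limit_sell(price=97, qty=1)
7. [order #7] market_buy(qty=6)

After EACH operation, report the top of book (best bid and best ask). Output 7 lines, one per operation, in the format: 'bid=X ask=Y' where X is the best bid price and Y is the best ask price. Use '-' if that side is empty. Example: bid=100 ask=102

Answer: bid=- ask=-
bid=- ask=95
bid=- ask=95
bid=- ask=95
bid=- ask=95
bid=- ask=95
bid=- ask=95

Derivation:
After op 1 [order #1] market_buy(qty=8): fills=none; bids=[-] asks=[-]
After op 2 [order #2] limit_sell(price=95, qty=5): fills=none; bids=[-] asks=[#2:5@95]
After op 3 [order #3] limit_sell(price=102, qty=5): fills=none; bids=[-] asks=[#2:5@95 #3:5@102]
After op 4 [order #4] limit_sell(price=104, qty=6): fills=none; bids=[-] asks=[#2:5@95 #3:5@102 #4:6@104]
After op 5 [order #5] limit_sell(price=95, qty=10): fills=none; bids=[-] asks=[#2:5@95 #5:10@95 #3:5@102 #4:6@104]
After op 6 [order #6] limit_sell(price=97, qty=1): fills=none; bids=[-] asks=[#2:5@95 #5:10@95 #6:1@97 #3:5@102 #4:6@104]
After op 7 [order #7] market_buy(qty=6): fills=#7x#2:5@95 #7x#5:1@95; bids=[-] asks=[#5:9@95 #6:1@97 #3:5@102 #4:6@104]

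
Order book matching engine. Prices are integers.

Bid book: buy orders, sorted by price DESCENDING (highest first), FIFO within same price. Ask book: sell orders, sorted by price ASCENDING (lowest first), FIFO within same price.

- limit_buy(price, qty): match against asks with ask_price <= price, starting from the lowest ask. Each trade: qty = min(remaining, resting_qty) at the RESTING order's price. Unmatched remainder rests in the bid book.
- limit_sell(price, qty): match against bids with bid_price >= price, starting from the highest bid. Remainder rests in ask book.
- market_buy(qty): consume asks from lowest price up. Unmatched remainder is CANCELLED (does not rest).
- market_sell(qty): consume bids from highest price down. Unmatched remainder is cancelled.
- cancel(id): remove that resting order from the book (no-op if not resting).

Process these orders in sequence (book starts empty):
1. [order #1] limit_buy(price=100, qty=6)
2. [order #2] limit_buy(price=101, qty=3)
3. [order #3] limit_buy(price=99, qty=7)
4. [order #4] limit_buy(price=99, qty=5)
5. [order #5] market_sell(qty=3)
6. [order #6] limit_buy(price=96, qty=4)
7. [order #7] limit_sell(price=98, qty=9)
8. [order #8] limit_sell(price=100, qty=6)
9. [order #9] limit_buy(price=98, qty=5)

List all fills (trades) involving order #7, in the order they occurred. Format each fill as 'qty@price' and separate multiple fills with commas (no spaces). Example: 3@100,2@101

After op 1 [order #1] limit_buy(price=100, qty=6): fills=none; bids=[#1:6@100] asks=[-]
After op 2 [order #2] limit_buy(price=101, qty=3): fills=none; bids=[#2:3@101 #1:6@100] asks=[-]
After op 3 [order #3] limit_buy(price=99, qty=7): fills=none; bids=[#2:3@101 #1:6@100 #3:7@99] asks=[-]
After op 4 [order #4] limit_buy(price=99, qty=5): fills=none; bids=[#2:3@101 #1:6@100 #3:7@99 #4:5@99] asks=[-]
After op 5 [order #5] market_sell(qty=3): fills=#2x#5:3@101; bids=[#1:6@100 #3:7@99 #4:5@99] asks=[-]
After op 6 [order #6] limit_buy(price=96, qty=4): fills=none; bids=[#1:6@100 #3:7@99 #4:5@99 #6:4@96] asks=[-]
After op 7 [order #7] limit_sell(price=98, qty=9): fills=#1x#7:6@100 #3x#7:3@99; bids=[#3:4@99 #4:5@99 #6:4@96] asks=[-]
After op 8 [order #8] limit_sell(price=100, qty=6): fills=none; bids=[#3:4@99 #4:5@99 #6:4@96] asks=[#8:6@100]
After op 9 [order #9] limit_buy(price=98, qty=5): fills=none; bids=[#3:4@99 #4:5@99 #9:5@98 #6:4@96] asks=[#8:6@100]

Answer: 6@100,3@99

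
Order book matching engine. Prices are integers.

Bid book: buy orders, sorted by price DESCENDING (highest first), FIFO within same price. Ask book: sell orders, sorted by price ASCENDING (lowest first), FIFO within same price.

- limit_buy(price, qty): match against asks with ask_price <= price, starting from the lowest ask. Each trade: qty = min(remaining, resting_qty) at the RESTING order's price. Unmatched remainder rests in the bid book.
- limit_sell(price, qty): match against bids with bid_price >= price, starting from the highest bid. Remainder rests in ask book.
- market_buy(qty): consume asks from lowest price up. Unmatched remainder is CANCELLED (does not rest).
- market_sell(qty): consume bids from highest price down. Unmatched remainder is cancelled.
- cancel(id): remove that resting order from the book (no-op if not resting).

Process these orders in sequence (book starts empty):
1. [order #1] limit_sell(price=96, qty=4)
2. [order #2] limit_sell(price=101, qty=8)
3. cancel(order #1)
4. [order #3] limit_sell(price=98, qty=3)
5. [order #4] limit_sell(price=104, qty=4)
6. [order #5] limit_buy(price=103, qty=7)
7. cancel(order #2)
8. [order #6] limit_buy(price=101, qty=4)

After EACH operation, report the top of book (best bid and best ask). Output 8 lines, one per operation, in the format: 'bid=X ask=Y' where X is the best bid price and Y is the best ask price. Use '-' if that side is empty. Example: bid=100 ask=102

Answer: bid=- ask=96
bid=- ask=96
bid=- ask=101
bid=- ask=98
bid=- ask=98
bid=- ask=101
bid=- ask=104
bid=101 ask=104

Derivation:
After op 1 [order #1] limit_sell(price=96, qty=4): fills=none; bids=[-] asks=[#1:4@96]
After op 2 [order #2] limit_sell(price=101, qty=8): fills=none; bids=[-] asks=[#1:4@96 #2:8@101]
After op 3 cancel(order #1): fills=none; bids=[-] asks=[#2:8@101]
After op 4 [order #3] limit_sell(price=98, qty=3): fills=none; bids=[-] asks=[#3:3@98 #2:8@101]
After op 5 [order #4] limit_sell(price=104, qty=4): fills=none; bids=[-] asks=[#3:3@98 #2:8@101 #4:4@104]
After op 6 [order #5] limit_buy(price=103, qty=7): fills=#5x#3:3@98 #5x#2:4@101; bids=[-] asks=[#2:4@101 #4:4@104]
After op 7 cancel(order #2): fills=none; bids=[-] asks=[#4:4@104]
After op 8 [order #6] limit_buy(price=101, qty=4): fills=none; bids=[#6:4@101] asks=[#4:4@104]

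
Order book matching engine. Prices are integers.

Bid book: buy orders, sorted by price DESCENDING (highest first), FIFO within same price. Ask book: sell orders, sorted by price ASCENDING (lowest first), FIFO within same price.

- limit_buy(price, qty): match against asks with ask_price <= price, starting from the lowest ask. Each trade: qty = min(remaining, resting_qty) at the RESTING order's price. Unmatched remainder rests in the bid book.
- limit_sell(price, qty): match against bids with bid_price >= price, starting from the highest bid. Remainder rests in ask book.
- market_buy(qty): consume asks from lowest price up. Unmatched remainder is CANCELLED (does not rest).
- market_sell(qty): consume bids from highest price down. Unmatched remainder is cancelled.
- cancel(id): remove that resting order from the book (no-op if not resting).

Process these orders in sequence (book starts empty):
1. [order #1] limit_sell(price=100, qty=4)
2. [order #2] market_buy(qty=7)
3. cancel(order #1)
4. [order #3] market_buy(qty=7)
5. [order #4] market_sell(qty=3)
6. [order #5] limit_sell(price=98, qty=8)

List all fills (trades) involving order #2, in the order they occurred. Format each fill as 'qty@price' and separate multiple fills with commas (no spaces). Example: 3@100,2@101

Answer: 4@100

Derivation:
After op 1 [order #1] limit_sell(price=100, qty=4): fills=none; bids=[-] asks=[#1:4@100]
After op 2 [order #2] market_buy(qty=7): fills=#2x#1:4@100; bids=[-] asks=[-]
After op 3 cancel(order #1): fills=none; bids=[-] asks=[-]
After op 4 [order #3] market_buy(qty=7): fills=none; bids=[-] asks=[-]
After op 5 [order #4] market_sell(qty=3): fills=none; bids=[-] asks=[-]
After op 6 [order #5] limit_sell(price=98, qty=8): fills=none; bids=[-] asks=[#5:8@98]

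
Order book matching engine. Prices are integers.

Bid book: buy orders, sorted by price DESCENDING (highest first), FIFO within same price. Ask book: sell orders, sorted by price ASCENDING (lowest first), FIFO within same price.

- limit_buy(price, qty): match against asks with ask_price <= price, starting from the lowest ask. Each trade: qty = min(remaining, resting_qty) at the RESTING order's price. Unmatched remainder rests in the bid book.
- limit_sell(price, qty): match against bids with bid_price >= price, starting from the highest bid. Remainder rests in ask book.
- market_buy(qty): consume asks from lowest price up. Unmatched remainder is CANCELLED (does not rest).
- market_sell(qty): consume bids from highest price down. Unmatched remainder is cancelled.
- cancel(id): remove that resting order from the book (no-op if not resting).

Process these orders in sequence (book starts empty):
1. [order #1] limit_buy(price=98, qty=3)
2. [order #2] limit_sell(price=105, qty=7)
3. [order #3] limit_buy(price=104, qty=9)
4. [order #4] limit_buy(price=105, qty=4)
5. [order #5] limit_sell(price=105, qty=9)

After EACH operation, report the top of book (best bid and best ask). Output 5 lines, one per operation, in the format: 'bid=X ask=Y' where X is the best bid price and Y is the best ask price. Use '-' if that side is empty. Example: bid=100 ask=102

After op 1 [order #1] limit_buy(price=98, qty=3): fills=none; bids=[#1:3@98] asks=[-]
After op 2 [order #2] limit_sell(price=105, qty=7): fills=none; bids=[#1:3@98] asks=[#2:7@105]
After op 3 [order #3] limit_buy(price=104, qty=9): fills=none; bids=[#3:9@104 #1:3@98] asks=[#2:7@105]
After op 4 [order #4] limit_buy(price=105, qty=4): fills=#4x#2:4@105; bids=[#3:9@104 #1:3@98] asks=[#2:3@105]
After op 5 [order #5] limit_sell(price=105, qty=9): fills=none; bids=[#3:9@104 #1:3@98] asks=[#2:3@105 #5:9@105]

Answer: bid=98 ask=-
bid=98 ask=105
bid=104 ask=105
bid=104 ask=105
bid=104 ask=105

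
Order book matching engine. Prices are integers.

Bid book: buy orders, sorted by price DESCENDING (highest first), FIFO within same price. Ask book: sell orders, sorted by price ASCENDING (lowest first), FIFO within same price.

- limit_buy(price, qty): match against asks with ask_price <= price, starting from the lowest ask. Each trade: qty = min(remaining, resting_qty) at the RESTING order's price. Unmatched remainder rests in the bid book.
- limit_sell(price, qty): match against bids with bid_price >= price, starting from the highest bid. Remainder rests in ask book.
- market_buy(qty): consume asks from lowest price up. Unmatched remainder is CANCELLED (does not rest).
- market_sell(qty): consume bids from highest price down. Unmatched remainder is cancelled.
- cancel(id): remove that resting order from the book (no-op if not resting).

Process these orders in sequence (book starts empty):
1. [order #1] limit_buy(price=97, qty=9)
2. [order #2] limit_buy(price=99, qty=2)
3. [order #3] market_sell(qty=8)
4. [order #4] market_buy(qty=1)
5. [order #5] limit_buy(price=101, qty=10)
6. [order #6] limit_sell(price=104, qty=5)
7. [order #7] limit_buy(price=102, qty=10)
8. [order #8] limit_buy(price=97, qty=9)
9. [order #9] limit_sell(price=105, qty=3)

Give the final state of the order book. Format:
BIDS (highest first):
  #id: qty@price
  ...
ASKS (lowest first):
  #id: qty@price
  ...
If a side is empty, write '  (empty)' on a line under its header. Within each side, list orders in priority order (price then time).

Answer: BIDS (highest first):
  #7: 10@102
  #5: 10@101
  #1: 3@97
  #8: 9@97
ASKS (lowest first):
  #6: 5@104
  #9: 3@105

Derivation:
After op 1 [order #1] limit_buy(price=97, qty=9): fills=none; bids=[#1:9@97] asks=[-]
After op 2 [order #2] limit_buy(price=99, qty=2): fills=none; bids=[#2:2@99 #1:9@97] asks=[-]
After op 3 [order #3] market_sell(qty=8): fills=#2x#3:2@99 #1x#3:6@97; bids=[#1:3@97] asks=[-]
After op 4 [order #4] market_buy(qty=1): fills=none; bids=[#1:3@97] asks=[-]
After op 5 [order #5] limit_buy(price=101, qty=10): fills=none; bids=[#5:10@101 #1:3@97] asks=[-]
After op 6 [order #6] limit_sell(price=104, qty=5): fills=none; bids=[#5:10@101 #1:3@97] asks=[#6:5@104]
After op 7 [order #7] limit_buy(price=102, qty=10): fills=none; bids=[#7:10@102 #5:10@101 #1:3@97] asks=[#6:5@104]
After op 8 [order #8] limit_buy(price=97, qty=9): fills=none; bids=[#7:10@102 #5:10@101 #1:3@97 #8:9@97] asks=[#6:5@104]
After op 9 [order #9] limit_sell(price=105, qty=3): fills=none; bids=[#7:10@102 #5:10@101 #1:3@97 #8:9@97] asks=[#6:5@104 #9:3@105]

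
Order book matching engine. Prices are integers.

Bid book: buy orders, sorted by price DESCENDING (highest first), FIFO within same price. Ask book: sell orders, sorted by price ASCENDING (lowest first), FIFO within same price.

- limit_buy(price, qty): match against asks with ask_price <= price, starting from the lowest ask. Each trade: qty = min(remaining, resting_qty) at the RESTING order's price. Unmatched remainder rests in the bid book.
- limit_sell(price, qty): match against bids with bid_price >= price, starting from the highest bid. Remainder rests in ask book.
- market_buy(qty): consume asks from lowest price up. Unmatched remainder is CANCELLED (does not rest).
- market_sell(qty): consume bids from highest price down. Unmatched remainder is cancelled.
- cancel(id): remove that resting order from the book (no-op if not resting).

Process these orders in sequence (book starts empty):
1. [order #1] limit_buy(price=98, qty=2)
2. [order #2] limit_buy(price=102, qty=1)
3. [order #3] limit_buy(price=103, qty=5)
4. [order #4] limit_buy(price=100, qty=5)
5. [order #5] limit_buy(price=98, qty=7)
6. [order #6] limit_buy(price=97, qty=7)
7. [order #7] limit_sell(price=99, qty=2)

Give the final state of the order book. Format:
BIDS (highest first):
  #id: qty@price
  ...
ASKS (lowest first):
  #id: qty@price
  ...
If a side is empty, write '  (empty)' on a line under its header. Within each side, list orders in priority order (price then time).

Answer: BIDS (highest first):
  #3: 3@103
  #2: 1@102
  #4: 5@100
  #1: 2@98
  #5: 7@98
  #6: 7@97
ASKS (lowest first):
  (empty)

Derivation:
After op 1 [order #1] limit_buy(price=98, qty=2): fills=none; bids=[#1:2@98] asks=[-]
After op 2 [order #2] limit_buy(price=102, qty=1): fills=none; bids=[#2:1@102 #1:2@98] asks=[-]
After op 3 [order #3] limit_buy(price=103, qty=5): fills=none; bids=[#3:5@103 #2:1@102 #1:2@98] asks=[-]
After op 4 [order #4] limit_buy(price=100, qty=5): fills=none; bids=[#3:5@103 #2:1@102 #4:5@100 #1:2@98] asks=[-]
After op 5 [order #5] limit_buy(price=98, qty=7): fills=none; bids=[#3:5@103 #2:1@102 #4:5@100 #1:2@98 #5:7@98] asks=[-]
After op 6 [order #6] limit_buy(price=97, qty=7): fills=none; bids=[#3:5@103 #2:1@102 #4:5@100 #1:2@98 #5:7@98 #6:7@97] asks=[-]
After op 7 [order #7] limit_sell(price=99, qty=2): fills=#3x#7:2@103; bids=[#3:3@103 #2:1@102 #4:5@100 #1:2@98 #5:7@98 #6:7@97] asks=[-]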